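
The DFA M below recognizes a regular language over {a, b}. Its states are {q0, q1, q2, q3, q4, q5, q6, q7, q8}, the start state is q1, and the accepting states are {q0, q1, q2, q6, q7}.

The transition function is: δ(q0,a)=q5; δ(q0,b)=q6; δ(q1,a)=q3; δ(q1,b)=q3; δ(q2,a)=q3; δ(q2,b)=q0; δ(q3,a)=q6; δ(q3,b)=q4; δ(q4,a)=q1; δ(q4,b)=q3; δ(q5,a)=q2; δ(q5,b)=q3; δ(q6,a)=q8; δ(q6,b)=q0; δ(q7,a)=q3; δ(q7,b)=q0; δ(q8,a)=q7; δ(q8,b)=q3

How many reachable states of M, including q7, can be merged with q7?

2

Every state is reachable, so we keep all 9.
P0 = {q0,q1,q2,q6,q7} | {q3,q4,q5,q8}.
On input b, block {q0,q1,q2,q6,q7} splits into {q0,q2,q6,q7} and {q1}.
Split {q3,q4,q5,q8} by δ(·,a) → {q3,q5,q8} and {q4}.
Split {q3,q5,q8} by δ(·,b) → {q5,q8} and {q3}.
Split {q0,q2,q6,q7} by δ(·,a) → {q0,q6} and {q2,q7}.
No further refinement is possible. Final partition (6 blocks): {q0,q6} | {q5,q8} | {q1} | {q4} | {q3} | {q2,q7}.
The equivalence class containing q7 is {q2,q7}, of size 2.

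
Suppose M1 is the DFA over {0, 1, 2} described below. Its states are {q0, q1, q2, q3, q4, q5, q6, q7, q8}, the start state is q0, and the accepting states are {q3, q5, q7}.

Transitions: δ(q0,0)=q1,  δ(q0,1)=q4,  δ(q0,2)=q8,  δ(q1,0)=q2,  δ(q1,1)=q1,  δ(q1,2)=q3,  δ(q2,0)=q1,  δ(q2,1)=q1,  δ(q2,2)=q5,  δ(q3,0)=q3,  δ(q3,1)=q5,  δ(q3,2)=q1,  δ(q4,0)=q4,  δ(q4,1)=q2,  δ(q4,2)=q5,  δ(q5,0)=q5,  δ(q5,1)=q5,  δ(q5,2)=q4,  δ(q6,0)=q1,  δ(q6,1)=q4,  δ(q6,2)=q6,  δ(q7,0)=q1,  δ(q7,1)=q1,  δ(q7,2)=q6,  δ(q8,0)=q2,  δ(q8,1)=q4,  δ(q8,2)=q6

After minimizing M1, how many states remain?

3

Reachable states from the start: {q0,q1,q2,q3,q4,q5,q6,q8}. Unreachable: {q7} — drop them.
Start with accepting vs non-accepting: {q3,q5} | {q0,q1,q2,q4,q6,q8}.
Split {q0,q1,q2,q4,q6,q8} by δ(·,2) → {q0,q6,q8} and {q1,q2,q4}.
The partition is now stable with 3 blocks: {q3,q5} | {q0,q6,q8} | {q1,q2,q4}.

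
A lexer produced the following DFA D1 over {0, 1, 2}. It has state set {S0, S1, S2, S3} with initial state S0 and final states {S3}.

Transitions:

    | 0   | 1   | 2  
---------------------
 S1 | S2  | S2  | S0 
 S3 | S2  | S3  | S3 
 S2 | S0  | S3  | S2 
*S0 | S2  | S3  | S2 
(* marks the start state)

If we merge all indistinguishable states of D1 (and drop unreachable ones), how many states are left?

2

First remove the unreachable states {S1}; 3 states remain.
P0 = {S3} | {S0,S2}.
Stable partition: {S3} | {S0,S2} — 2 equivalence classes.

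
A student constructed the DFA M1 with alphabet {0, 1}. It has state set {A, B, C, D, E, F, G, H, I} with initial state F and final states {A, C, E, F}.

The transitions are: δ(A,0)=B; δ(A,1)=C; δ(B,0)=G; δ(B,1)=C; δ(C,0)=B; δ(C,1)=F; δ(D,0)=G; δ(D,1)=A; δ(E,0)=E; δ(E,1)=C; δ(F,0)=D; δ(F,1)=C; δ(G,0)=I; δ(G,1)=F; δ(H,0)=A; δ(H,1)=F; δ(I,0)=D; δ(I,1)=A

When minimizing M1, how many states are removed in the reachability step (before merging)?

2

BFS from F reaches {A, B, C, D, F, G, I}; the 2 state(s) E, H are never visited.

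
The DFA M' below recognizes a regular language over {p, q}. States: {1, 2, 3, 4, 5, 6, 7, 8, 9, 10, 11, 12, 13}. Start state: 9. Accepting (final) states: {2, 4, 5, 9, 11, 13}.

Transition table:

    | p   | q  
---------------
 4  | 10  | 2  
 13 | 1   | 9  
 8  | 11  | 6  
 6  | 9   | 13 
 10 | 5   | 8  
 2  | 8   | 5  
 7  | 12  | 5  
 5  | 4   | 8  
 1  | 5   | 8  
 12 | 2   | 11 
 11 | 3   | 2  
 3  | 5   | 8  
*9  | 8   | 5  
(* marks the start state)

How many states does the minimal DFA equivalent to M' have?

First remove the unreachable states {7,12}; 11 states remain.
Initial partition by acceptance: {2,4,5,9,11,13} | {1,3,6,8,10}.
Refine {2,4,5,9,11,13} on symbol p: members go to different blocks, giving {2,4,9,11,13} and {5}.
Split {2,4,9,11,13} by δ(·,q) → {4,11,13} and {2,9}.
Split {1,3,6,8,10} by δ(·,p) → {1,3,10} and {6} and {8}.
The partition is now stable with 6 blocks: {4,11,13} | {1,3,10} | {5} | {2,9} | {6} | {8}.

6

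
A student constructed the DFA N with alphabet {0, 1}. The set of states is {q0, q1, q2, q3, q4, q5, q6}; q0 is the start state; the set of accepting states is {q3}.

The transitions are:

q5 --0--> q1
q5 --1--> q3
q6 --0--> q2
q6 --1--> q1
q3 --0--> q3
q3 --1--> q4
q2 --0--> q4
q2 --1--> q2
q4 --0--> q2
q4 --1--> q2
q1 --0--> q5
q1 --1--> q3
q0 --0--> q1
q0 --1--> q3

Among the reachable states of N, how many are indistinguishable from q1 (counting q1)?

3

First remove the unreachable states {q6}; 6 states remain.
Initial partition by acceptance: {q3} | {q0,q1,q2,q4,q5}.
Split {q0,q1,q2,q4,q5} by δ(·,1) → {q0,q1,q5} and {q2,q4}.
No further refinement is possible. Final partition (3 blocks): {q3} | {q0,q1,q5} | {q2,q4}.
The equivalence class containing q1 is {q0,q1,q5}, of size 3.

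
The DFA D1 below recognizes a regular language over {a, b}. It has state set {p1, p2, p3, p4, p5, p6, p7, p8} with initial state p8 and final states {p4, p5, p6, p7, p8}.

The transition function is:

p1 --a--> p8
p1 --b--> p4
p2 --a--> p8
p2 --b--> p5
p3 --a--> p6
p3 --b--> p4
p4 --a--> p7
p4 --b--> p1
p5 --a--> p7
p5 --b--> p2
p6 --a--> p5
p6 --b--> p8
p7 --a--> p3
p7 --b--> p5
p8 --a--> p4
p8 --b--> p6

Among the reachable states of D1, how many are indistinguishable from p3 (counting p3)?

3

Every state is reachable, so we keep all 8.
Start with accepting vs non-accepting: {p4,p5,p6,p7,p8} | {p1,p2,p3}.
Refine {p4,p5,p6,p7,p8} on symbol a: members go to different blocks, giving {p4,p5,p6,p8} and {p7}.
Split {p4,p5,p6,p8} by δ(·,a) → {p4,p5} and {p6,p8}.
Stable partition: {p4,p5} | {p1,p2,p3} | {p7} | {p6,p8} — 4 equivalence classes.
State p3 belongs to the block {p1,p2,p3}, which has 3 states.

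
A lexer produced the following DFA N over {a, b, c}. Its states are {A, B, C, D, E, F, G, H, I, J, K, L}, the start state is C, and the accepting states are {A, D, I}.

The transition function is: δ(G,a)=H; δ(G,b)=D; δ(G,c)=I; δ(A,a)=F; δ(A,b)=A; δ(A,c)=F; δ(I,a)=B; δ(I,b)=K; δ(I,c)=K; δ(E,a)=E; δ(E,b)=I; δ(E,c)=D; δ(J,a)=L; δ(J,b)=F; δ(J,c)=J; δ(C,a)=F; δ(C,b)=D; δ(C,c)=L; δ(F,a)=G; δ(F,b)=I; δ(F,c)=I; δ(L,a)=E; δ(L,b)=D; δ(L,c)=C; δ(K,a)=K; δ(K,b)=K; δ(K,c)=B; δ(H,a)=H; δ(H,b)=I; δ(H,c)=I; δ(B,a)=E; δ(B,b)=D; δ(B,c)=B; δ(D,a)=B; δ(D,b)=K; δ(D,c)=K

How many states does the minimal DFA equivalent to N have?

4

First remove the unreachable states {A,J}; 10 states remain.
P0 = {D,I} | {B,C,E,F,G,H,K,L}.
On input b, block {B,C,E,F,G,H,K,L} splits into {B,C,E,F,G,H,L} and {K}.
On input c, block {B,C,E,F,G,H,L} splits into {E,F,G,H} and {B,C,L}.
No further refinement is possible. Final partition (4 blocks): {D,I} | {E,F,G,H} | {K} | {B,C,L}.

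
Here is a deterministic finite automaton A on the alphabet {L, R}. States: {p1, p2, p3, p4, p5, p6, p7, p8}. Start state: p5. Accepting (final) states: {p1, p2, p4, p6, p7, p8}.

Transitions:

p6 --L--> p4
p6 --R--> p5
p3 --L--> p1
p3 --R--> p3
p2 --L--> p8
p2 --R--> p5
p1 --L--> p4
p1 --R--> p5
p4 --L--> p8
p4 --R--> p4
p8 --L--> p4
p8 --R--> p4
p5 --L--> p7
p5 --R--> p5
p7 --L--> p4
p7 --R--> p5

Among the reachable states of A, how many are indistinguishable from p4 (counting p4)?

First remove the unreachable states {p1,p2,p3,p6}; 4 states remain.
Initial partition by acceptance: {p4,p7,p8} | {p5}.
Refine {p4,p7,p8} on symbol R: members go to different blocks, giving {p4,p8} and {p7}.
No further refinement is possible. Final partition (3 blocks): {p4,p8} | {p5} | {p7}.
The equivalence class containing p4 is {p4,p8}, of size 2.

2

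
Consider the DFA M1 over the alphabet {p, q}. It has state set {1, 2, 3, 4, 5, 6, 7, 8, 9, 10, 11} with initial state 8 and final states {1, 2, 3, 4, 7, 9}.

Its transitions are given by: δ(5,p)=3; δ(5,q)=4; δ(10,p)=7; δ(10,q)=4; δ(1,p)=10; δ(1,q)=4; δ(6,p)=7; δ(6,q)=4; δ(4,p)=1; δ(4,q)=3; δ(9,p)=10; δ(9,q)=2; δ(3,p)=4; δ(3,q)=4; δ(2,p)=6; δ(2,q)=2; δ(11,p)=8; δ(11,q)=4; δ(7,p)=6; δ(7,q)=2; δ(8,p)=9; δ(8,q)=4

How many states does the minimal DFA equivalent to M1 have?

Reachable states from the start: {1,2,3,4,6,7,8,9,10}. Unreachable: {5,11} — drop them.
Start with accepting vs non-accepting: {1,2,3,4,7,9} | {6,8,10}.
Split {1,2,3,4,7,9} by δ(·,p) → {1,2,7,9} and {3,4}.
On input q, block {1,2,7,9} splits into {2,7,9} and {1}.
Split {3,4} by δ(·,p) → {3} and {4}.
No further refinement is possible. Final partition (5 blocks): {2,7,9} | {6,8,10} | {3} | {1} | {4}.

5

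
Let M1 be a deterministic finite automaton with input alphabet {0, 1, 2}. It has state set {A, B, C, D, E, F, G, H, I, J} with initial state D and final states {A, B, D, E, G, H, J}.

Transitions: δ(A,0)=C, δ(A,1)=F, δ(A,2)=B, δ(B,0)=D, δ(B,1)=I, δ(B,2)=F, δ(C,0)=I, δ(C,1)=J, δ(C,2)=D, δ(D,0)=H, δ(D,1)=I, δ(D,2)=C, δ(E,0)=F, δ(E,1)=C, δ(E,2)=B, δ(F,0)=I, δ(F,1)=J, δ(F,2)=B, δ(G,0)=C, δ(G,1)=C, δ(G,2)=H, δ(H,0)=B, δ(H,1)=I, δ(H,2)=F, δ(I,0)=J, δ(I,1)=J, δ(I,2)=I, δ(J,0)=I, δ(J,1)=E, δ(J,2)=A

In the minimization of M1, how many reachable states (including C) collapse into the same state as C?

Reachable states from the start: {A,B,C,D,E,F,H,I,J}. Unreachable: {G} — drop them.
Initial partition by acceptance: {A,B,D,E,H,J} | {C,F,I}.
Split {A,B,D,E,H,J} by δ(·,0) → {A,E,J} and {B,D,H}.
On input 1, block {A,E,J} splits into {A,E} and {J}.
Split {C,F,I} by δ(·,0) → {C,F} and {I}.
The partition is now stable with 5 blocks: {A,E} | {C,F} | {B,D,H} | {J} | {I}.
State C belongs to the block {C,F}, which has 2 states.

2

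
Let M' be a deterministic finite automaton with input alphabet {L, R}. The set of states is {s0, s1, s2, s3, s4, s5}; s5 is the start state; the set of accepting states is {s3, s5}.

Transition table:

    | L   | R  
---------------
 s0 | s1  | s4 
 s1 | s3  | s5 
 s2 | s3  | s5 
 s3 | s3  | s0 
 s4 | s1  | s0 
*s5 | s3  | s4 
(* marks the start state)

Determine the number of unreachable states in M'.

1

Starting at s5 and following transitions, the reachable set is {s0, s1, s3, s4, s5}. That leaves s2 unreachable — 1 in total.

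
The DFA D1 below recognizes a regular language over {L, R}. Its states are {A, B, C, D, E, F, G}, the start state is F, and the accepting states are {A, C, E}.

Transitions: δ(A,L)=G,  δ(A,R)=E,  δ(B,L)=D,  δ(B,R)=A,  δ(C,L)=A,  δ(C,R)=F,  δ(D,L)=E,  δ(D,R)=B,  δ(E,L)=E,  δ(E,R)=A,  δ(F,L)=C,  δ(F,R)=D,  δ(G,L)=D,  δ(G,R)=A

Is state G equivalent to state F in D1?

Every state is reachable, so we keep all 7.
Initial partition by acceptance: {A,C,E} | {B,D,F,G}.
Refine {A,C,E} on symbol L: members go to different blocks, giving {C,E} and {A}.
Refine {C,E} on symbol L: members go to different blocks, giving {C} and {E}.
On input L, block {B,D,F,G} splits into {B,G} and {D} and {F}.
Stable partition: {C} | {B,G} | {A} | {E} | {D} | {F} — 6 equivalence classes.
G and F end up in different blocks, so they are distinguishable. For instance, the string 'L' is accepted from only F.

No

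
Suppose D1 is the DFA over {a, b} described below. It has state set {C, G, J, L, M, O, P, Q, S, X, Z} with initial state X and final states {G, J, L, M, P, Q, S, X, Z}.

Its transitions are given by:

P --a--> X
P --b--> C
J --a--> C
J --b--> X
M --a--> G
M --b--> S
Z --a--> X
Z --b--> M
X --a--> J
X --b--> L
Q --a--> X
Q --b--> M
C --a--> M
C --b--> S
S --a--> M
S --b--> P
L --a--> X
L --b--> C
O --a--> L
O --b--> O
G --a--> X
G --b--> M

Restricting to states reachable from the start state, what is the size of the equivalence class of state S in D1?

Reachable states from the start: {C,G,J,L,M,P,S,X}. Unreachable: {O,Q,Z} — drop them.
Start with accepting vs non-accepting: {G,J,L,M,P,S,X} | {C}.
Split {G,J,L,M,P,S,X} by δ(·,a) → {G,L,M,P,S,X} and {J}.
Refine {G,L,M,P,S,X} on symbol a: members go to different blocks, giving {G,L,M,P,S} and {X}.
Split {G,L,M,P,S} by δ(·,a) → {G,L,P} and {M,S}.
Refine {G,L,P} on symbol b: members go to different blocks, giving {L,P} and {G}.
Split {M,S} by δ(·,a) → {M} and {S}.
No further refinement is possible. Final partition (7 blocks): {L,P} | {C} | {J} | {X} | {M} | {G} | {S}.
State S belongs to the block {S}, which has 1 states.

1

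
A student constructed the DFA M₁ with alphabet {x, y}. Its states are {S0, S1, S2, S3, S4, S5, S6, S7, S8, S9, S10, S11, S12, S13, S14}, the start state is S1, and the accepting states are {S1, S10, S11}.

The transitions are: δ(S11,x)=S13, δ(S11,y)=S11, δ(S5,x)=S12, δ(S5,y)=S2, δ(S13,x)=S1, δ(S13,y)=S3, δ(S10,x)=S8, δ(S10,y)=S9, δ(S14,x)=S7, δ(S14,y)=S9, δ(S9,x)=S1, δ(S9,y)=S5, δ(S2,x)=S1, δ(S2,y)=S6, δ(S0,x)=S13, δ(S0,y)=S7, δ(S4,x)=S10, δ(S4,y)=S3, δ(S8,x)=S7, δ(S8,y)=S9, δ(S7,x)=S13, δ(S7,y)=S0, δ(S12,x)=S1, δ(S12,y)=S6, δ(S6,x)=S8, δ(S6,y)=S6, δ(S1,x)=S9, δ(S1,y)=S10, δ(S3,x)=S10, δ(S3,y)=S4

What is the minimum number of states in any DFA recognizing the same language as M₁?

States {S11,S14} cannot be reached from the start state, so discard them.
P0 = {S1,S10} | {S0,S2,S3,S4,S5,S6,S7,S8,S9,S12,S13}.
Refine {S1,S10} on symbol y: members go to different blocks, giving {S1} and {S10}.
On input x, block {S0,S2,S3,S4,S5,S6,S7,S8,S9,S12,S13} splits into {S0,S5,S6,S7,S8} and {S2,S9,S12,S13} and {S3,S4}.
On input x, block {S0,S5,S6,S7,S8} splits into {S0,S5,S7} and {S6,S8}.
Split {S0,S5,S7} by δ(·,y) → {S0,S7} and {S5}.
Split {S2,S9,S12,S13} by δ(·,y) → {S2,S12} and {S9} and {S13}.
Split {S6,S8} by δ(·,x) → {S6} and {S8}.
No further refinement is possible. Final partition (10 blocks): {S1} | {S0,S7} | {S10} | {S2,S12} | {S3,S4} | {S6} | {S5} | {S9} | {S13} | {S8}.

10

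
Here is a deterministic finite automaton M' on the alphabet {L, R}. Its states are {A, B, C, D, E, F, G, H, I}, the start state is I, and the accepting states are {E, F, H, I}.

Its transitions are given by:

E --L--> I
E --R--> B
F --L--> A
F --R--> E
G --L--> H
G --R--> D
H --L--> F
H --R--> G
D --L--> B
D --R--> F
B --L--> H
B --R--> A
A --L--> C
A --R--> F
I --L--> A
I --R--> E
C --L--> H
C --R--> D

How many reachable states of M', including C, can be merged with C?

3

Every state is reachable, so we keep all 9.
Initial partition by acceptance: {E,F,H,I} | {A,B,C,D,G}.
Split {E,F,H,I} by δ(·,L) → {E,H} and {F,I}.
Refine {A,B,C,D,G} on symbol L: members go to different blocks, giving {B,C,G} and {A,D}.
No further refinement is possible. Final partition (4 blocks): {E,H} | {B,C,G} | {F,I} | {A,D}.
State C belongs to the block {B,C,G}, which has 3 states.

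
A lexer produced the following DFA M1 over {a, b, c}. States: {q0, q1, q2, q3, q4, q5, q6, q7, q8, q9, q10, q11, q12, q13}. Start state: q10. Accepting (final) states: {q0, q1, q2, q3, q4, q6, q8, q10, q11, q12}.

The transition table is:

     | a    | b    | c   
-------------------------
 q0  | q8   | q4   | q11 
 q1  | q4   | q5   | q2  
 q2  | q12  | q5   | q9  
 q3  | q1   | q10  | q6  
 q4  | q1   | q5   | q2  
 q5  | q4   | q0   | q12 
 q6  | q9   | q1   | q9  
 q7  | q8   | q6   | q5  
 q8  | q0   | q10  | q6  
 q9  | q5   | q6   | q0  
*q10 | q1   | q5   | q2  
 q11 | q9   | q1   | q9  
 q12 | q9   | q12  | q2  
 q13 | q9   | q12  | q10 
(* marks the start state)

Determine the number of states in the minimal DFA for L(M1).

7

Reachable states from the start: {q0,q1,q2,q4,q5,q6,q8,q9,q10,q11,q12}. Unreachable: {q3,q7,q13} — drop them.
Start with accepting vs non-accepting: {q0,q1,q2,q4,q6,q8,q10,q11,q12} | {q5,q9}.
Split {q0,q1,q2,q4,q6,q8,q10,q11,q12} by δ(·,a) → {q0,q1,q2,q4,q8,q10} and {q6,q11,q12}.
Split {q0,q1,q2,q4,q8,q10} by δ(·,a) → {q0,q1,q4,q8,q10} and {q2}.
Refine {q0,q1,q4,q8,q10} on symbol b: members go to different blocks, giving {q1,q4,q10} and {q0,q8}.
Split {q5,q9} by δ(·,a) → {q5} and {q9}.
On input b, block {q6,q11,q12} splits into {q6,q11} and {q12}.
Stable partition: {q1,q4,q10} | {q5} | {q6,q11} | {q2} | {q0,q8} | {q9} | {q12} — 7 equivalence classes.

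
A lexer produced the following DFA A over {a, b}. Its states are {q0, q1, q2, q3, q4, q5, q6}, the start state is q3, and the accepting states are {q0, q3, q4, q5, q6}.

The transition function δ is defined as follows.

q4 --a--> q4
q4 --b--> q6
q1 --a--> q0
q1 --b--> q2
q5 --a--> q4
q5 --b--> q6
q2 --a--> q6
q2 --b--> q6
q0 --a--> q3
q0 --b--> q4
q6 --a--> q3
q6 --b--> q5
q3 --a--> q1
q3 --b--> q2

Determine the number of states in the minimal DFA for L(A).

All states are reachable from the start state.
P0 = {q0,q3,q4,q5,q6} | {q1,q2}.
Split {q0,q3,q4,q5,q6} by δ(·,a) → {q0,q4,q5,q6} and {q3}.
Refine {q0,q4,q5,q6} on symbol a: members go to different blocks, giving {q0,q6} and {q4,q5}.
Refine {q1,q2} on symbol b: members go to different blocks, giving {q1} and {q2}.
The partition is now stable with 5 blocks: {q0,q6} | {q1} | {q3} | {q4,q5} | {q2}.

5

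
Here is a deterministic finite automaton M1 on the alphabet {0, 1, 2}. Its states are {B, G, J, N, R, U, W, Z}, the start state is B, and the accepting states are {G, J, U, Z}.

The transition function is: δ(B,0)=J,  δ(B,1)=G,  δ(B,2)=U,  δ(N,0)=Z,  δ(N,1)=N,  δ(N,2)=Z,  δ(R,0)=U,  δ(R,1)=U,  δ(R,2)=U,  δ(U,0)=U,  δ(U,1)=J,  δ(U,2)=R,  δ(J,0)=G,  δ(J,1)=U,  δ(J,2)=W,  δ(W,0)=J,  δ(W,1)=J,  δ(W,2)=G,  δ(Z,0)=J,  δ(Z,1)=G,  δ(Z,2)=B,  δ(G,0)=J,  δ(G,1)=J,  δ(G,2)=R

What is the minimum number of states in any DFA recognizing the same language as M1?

2

States {N,Z} cannot be reached from the start state, so discard them.
Initial partition by acceptance: {G,J,U} | {B,R,W}.
Stable partition: {G,J,U} | {B,R,W} — 2 equivalence classes.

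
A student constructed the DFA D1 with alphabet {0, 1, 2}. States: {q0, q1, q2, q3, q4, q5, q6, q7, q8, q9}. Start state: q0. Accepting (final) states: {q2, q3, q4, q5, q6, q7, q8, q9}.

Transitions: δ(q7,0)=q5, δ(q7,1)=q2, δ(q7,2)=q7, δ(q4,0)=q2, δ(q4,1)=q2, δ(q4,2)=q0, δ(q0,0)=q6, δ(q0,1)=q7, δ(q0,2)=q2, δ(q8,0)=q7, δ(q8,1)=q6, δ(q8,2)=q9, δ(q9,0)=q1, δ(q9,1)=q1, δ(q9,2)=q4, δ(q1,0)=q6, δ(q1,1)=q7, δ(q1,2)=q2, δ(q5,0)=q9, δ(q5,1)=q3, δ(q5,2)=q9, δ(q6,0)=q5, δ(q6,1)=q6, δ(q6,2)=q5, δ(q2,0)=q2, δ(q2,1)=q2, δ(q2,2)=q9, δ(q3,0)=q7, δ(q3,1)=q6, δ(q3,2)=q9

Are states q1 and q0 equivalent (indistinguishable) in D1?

Reachable states from the start: {q0,q1,q2,q3,q4,q5,q6,q7,q9}. Unreachable: {q8} — drop them.
Start with accepting vs non-accepting: {q2,q3,q4,q5,q6,q7,q9} | {q0,q1}.
Split {q2,q3,q4,q5,q6,q7,q9} by δ(·,0) → {q2,q3,q4,q5,q6,q7} and {q9}.
Split {q2,q3,q4,q5,q6,q7} by δ(·,0) → {q2,q3,q4,q6,q7} and {q5}.
On input 0, block {q2,q3,q4,q6,q7} splits into {q2,q3,q4} and {q6,q7}.
Refine {q2,q3,q4} on symbol 0: members go to different blocks, giving {q2,q4} and {q3}.
Split {q2,q4} by δ(·,2) → {q2} and {q4}.
On input 1, block {q6,q7} splits into {q6} and {q7}.
The partition is now stable with 8 blocks: {q2} | {q0,q1} | {q9} | {q5} | {q6} | {q3} | {q4} | {q7}.
q1 and q0 lie in the same block of the stable partition, so they are equivalent — no string distinguishes them.

Yes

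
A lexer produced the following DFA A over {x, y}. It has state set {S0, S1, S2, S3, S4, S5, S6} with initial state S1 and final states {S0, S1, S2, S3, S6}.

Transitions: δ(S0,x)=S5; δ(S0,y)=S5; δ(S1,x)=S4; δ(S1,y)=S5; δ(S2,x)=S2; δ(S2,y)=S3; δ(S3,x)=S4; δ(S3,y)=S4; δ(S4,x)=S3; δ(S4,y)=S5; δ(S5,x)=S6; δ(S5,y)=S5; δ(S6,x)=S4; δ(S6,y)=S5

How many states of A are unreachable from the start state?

Starting at S1 and following transitions, the reachable set is {S1, S3, S4, S5, S6}. That leaves S0, S2 unreachable — 2 in total.

2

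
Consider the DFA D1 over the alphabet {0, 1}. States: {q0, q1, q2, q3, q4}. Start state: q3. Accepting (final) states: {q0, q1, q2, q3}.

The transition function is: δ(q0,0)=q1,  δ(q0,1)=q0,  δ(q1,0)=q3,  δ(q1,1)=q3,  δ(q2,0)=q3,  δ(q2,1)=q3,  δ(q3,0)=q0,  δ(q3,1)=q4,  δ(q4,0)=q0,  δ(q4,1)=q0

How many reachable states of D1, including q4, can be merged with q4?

1

States {q2} cannot be reached from the start state, so discard them.
Initial partition by acceptance: {q0,q1,q3} | {q4}.
Refine {q0,q1,q3} on symbol 1: members go to different blocks, giving {q0,q1} and {q3}.
Split {q0,q1} by δ(·,0) → {q0} and {q1}.
No further refinement is possible. Final partition (4 blocks): {q0} | {q4} | {q3} | {q1}.
The equivalence class containing q4 is {q4}, of size 1.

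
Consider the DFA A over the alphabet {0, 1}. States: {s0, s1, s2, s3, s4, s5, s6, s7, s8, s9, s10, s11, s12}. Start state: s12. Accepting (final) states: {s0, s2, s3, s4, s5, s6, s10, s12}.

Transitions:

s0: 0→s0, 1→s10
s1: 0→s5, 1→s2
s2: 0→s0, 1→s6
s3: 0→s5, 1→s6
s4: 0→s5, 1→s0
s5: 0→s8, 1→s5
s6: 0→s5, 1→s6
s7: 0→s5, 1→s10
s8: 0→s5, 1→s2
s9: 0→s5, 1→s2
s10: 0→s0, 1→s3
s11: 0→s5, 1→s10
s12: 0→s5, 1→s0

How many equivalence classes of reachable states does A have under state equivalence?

6

Reachable states from the start: {s0,s2,s3,s5,s6,s8,s10,s12}. Unreachable: {s1,s4,s7,s9,s11} — drop them.
Start with accepting vs non-accepting: {s0,s2,s3,s5,s6,s10,s12} | {s8}.
On input 0, block {s0,s2,s3,s5,s6,s10,s12} splits into {s0,s2,s3,s6,s10,s12} and {s5}.
Refine {s0,s2,s3,s6,s10,s12} on symbol 0: members go to different blocks, giving {s0,s2,s10} and {s3,s6,s12}.
Refine {s0,s2,s10} on symbol 1: members go to different blocks, giving {s2,s10} and {s0}.
Split {s3,s6,s12} by δ(·,1) → {s3,s6} and {s12}.
Stable partition: {s2,s10} | {s8} | {s5} | {s3,s6} | {s0} | {s12} — 6 equivalence classes.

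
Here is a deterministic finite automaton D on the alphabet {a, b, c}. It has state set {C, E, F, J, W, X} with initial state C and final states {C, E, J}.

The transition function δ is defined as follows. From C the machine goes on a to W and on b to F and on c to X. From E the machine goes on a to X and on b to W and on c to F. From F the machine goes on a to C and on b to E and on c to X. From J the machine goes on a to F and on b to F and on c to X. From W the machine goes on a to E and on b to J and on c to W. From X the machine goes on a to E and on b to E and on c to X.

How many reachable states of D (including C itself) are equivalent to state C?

3

Start with accepting vs non-accepting: {C,E,J} | {F,W,X}.
Stable partition: {C,E,J} | {F,W,X} — 2 equivalence classes.
State C belongs to the block {C,E,J}, which has 3 states.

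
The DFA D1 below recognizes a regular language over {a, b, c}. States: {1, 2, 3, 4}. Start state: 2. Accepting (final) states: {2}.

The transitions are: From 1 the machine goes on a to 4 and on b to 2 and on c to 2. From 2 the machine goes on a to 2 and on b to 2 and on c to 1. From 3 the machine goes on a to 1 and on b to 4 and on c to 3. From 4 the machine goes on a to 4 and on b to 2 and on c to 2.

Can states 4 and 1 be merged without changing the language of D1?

Yes

First remove the unreachable states {3}; 3 states remain.
Start with accepting vs non-accepting: {2} | {1,4}.
Stable partition: {2} | {1,4} — 2 equivalence classes.
4 and 1 lie in the same block of the stable partition, so they are equivalent — no string distinguishes them.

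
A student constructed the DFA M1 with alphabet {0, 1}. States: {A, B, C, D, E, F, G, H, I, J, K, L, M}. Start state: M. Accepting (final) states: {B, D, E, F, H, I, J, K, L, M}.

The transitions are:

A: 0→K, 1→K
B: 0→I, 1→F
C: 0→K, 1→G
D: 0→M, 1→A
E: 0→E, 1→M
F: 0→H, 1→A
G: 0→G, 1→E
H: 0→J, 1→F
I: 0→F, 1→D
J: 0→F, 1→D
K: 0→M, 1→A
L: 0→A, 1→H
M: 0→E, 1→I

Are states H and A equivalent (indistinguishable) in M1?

First remove the unreachable states {B,C,G,L}; 9 states remain.
Start with accepting vs non-accepting: {D,E,F,H,I,J,K,M} | {A}.
Refine {D,E,F,H,I,J,K,M} on symbol 1: members go to different blocks, giving {E,H,I,J,M} and {D,F,K}.
Refine {E,H,I,J,M} on symbol 0: members go to different blocks, giving {E,H,M} and {I,J}.
Split {E,H,M} by δ(·,0) → {E,M} and {H}.
Refine {E,M} on symbol 1: members go to different blocks, giving {E} and {M}.
Split {D,F,K} by δ(·,0) → {D,K} and {F}.
No further refinement is possible. Final partition (7 blocks): {E} | {A} | {D,K} | {I,J} | {H} | {M} | {F}.
H and A end up in different blocks, so they are distinguishable. For instance, the string 'ε' is accepted from only H.

No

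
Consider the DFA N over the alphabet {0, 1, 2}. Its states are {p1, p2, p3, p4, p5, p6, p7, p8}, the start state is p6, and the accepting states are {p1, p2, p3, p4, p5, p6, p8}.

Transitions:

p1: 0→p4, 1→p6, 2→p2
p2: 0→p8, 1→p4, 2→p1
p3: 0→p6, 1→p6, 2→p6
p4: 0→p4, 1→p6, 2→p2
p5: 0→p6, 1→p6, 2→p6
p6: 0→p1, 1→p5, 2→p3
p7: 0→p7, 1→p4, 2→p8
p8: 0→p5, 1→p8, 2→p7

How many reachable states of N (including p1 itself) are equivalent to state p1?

2

All states are reachable from the start state.
P0 = {p1,p2,p3,p4,p5,p6,p8} | {p7}.
On input 2, block {p1,p2,p3,p4,p5,p6,p8} splits into {p1,p2,p3,p4,p5,p6} and {p8}.
On input 0, block {p1,p2,p3,p4,p5,p6} splits into {p1,p3,p4,p5,p6} and {p2}.
Refine {p1,p3,p4,p5,p6} on symbol 2: members go to different blocks, giving {p3,p5,p6} and {p1,p4}.
On input 0, block {p3,p5,p6} splits into {p3,p5} and {p6}.
No further refinement is possible. Final partition (6 blocks): {p3,p5} | {p7} | {p8} | {p2} | {p1,p4} | {p6}.
The equivalence class containing p1 is {p1,p4}, of size 2.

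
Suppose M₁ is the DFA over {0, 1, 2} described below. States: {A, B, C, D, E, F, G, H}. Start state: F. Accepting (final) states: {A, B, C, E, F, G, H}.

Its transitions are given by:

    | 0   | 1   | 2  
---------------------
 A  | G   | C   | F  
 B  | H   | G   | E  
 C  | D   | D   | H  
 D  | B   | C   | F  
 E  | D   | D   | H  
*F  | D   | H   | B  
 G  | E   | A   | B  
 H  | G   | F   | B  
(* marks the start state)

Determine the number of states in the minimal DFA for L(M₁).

P0 = {A,B,C,E,F,G,H} | {D}.
Refine {A,B,C,E,F,G,H} on symbol 0: members go to different blocks, giving {A,B,G,H} and {C,E,F}.
Split {A,B,G,H} by δ(·,0) → {A,B,H} and {G}.
Split {A,B,H} by δ(·,0) → {A,H} and {B}.
On input 2, block {A,H} splits into {A} and {H}.
Split {C,E,F} by δ(·,1) → {C,E} and {F}.
The partition is now stable with 7 blocks: {A} | {D} | {C,E} | {G} | {B} | {H} | {F}.

7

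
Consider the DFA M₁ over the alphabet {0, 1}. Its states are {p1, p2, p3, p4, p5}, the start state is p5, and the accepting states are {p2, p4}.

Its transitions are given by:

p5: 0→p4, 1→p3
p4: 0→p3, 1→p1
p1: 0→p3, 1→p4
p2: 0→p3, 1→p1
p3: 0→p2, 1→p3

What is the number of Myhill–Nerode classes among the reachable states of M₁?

Initial partition by acceptance: {p2,p4} | {p1,p3,p5}.
Refine {p1,p3,p5} on symbol 0: members go to different blocks, giving {p3,p5} and {p1}.
The partition is now stable with 3 blocks: {p2,p4} | {p3,p5} | {p1}.

3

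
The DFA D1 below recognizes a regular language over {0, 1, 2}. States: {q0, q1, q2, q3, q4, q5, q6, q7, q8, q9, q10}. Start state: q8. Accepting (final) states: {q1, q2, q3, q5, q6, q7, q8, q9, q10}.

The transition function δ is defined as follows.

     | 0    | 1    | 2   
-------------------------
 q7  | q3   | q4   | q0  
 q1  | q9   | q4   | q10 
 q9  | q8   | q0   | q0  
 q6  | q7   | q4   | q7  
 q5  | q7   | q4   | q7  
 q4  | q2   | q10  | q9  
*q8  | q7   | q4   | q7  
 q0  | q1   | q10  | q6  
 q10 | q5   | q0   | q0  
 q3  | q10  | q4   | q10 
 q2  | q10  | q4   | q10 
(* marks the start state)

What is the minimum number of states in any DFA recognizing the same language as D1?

P0 = {q1,q2,q3,q5,q6,q7,q8,q9,q10} | {q0,q4}.
Refine {q1,q2,q3,q5,q6,q7,q8,q9,q10} on symbol 2: members go to different blocks, giving {q1,q2,q3,q5,q6,q8} and {q7,q9,q10}.
Refine {q0,q4} on symbol 2: members go to different blocks, giving {q0} and {q4}.
Refine {q7,q9,q10} on symbol 1: members go to different blocks, giving {q9,q10} and {q7}.
On input 0, block {q1,q2,q3,q5,q6,q8} splits into {q1,q2,q3} and {q5,q6,q8}.
Stable partition: {q1,q2,q3} | {q0} | {q9,q10} | {q4} | {q7} | {q5,q6,q8} — 6 equivalence classes.

6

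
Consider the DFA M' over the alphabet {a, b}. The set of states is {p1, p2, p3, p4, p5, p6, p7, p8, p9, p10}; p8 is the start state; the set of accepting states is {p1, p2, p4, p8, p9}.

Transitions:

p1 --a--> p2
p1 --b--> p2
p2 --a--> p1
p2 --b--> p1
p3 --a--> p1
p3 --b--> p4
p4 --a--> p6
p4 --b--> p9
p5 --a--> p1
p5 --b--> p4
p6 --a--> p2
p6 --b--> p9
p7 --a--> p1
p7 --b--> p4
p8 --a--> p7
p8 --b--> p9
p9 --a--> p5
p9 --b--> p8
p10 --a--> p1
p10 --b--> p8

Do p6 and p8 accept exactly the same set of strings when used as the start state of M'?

No

First remove the unreachable states {p3,p10}; 8 states remain.
Initial partition by acceptance: {p1,p2,p4,p8,p9} | {p5,p6,p7}.
Refine {p1,p2,p4,p8,p9} on symbol a: members go to different blocks, giving {p4,p8,p9} and {p1,p2}.
Stable partition: {p4,p8,p9} | {p5,p6,p7} | {p1,p2} — 3 equivalence classes.
p6 and p8 end up in different blocks, so they are distinguishable. For instance, the string 'ε' is accepted from only p8.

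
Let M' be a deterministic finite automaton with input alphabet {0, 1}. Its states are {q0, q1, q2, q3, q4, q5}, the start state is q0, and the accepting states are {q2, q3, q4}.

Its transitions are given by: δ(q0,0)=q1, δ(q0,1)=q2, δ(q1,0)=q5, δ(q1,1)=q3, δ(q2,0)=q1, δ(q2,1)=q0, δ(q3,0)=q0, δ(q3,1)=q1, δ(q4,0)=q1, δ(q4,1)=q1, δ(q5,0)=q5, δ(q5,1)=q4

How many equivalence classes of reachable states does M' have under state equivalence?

All states are reachable from the start state.
Initial partition by acceptance: {q2,q3,q4} | {q0,q1,q5}.
The partition is now stable with 2 blocks: {q2,q3,q4} | {q0,q1,q5}.

2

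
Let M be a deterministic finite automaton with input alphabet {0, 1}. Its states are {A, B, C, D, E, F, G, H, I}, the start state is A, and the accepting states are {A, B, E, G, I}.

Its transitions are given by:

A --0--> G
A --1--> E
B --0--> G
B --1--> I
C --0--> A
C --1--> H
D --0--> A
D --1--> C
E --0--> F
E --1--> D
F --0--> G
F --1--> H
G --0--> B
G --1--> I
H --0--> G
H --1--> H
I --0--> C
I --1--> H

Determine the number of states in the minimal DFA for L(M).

3

Initial partition by acceptance: {A,B,E,G,I} | {C,D,F,H}.
Split {A,B,E,G,I} by δ(·,0) → {A,B,G} and {E,I}.
No further refinement is possible. Final partition (3 blocks): {A,B,G} | {C,D,F,H} | {E,I}.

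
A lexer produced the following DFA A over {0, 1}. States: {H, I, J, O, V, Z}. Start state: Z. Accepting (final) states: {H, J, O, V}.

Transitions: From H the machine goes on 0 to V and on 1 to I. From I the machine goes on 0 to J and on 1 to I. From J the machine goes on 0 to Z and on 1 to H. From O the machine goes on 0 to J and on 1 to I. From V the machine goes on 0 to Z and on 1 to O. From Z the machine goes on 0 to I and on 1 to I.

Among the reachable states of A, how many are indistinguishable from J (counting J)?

All states are reachable from the start state.
Start with accepting vs non-accepting: {H,J,O,V} | {I,Z}.
Refine {H,J,O,V} on symbol 0: members go to different blocks, giving {H,O} and {J,V}.
Split {I,Z} by δ(·,0) → {Z} and {I}.
No further refinement is possible. Final partition (4 blocks): {H,O} | {Z} | {J,V} | {I}.
State J belongs to the block {J,V}, which has 2 states.

2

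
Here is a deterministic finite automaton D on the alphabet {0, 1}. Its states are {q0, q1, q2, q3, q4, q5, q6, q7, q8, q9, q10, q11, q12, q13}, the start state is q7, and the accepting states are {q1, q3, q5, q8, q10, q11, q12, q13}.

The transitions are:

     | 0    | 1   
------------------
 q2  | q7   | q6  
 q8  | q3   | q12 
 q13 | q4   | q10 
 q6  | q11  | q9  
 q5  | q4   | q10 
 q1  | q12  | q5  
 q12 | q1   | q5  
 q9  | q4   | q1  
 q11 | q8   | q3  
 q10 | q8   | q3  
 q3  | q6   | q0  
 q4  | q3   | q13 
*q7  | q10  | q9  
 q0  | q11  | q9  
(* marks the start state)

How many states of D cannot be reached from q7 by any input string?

No path from q7 leads to q2; the other 13 states are all reachable.

1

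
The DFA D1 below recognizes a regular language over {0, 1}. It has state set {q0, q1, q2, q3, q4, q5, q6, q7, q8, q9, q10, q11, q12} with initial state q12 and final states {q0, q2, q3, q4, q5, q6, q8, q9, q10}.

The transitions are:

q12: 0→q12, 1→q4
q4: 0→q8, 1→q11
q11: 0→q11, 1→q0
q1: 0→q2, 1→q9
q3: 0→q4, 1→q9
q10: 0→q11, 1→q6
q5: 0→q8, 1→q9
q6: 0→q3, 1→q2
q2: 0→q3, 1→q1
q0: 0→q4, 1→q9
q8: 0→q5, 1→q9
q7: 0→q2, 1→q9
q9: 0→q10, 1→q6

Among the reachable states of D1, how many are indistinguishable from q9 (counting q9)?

1

First remove the unreachable states {q7}; 12 states remain.
P0 = {q0,q2,q3,q4,q5,q6,q8,q9,q10} | {q1,q11,q12}.
On input 0, block {q0,q2,q3,q4,q5,q6,q8,q9,q10} splits into {q0,q2,q3,q4,q5,q6,q8,q9} and {q10}.
Split {q0,q2,q3,q4,q5,q6,q8,q9} by δ(·,0) → {q0,q2,q3,q4,q5,q6,q8} and {q9}.
On input 1, block {q0,q2,q3,q4,q5,q6,q8} splits into {q0,q3,q5,q8} and {q2,q4} and {q6}.
Refine {q0,q3,q5,q8} on symbol 0: members go to different blocks, giving {q0,q3} and {q5,q8}.
Split {q1,q11,q12} by δ(·,0) → {q11,q12} and {q1}.
Refine {q11,q12} on symbol 1: members go to different blocks, giving {q11} and {q12}.
Refine {q2,q4} on symbol 0: members go to different blocks, giving {q2} and {q4}.
No further refinement is possible. Final partition (10 blocks): {q0,q3} | {q11} | {q10} | {q9} | {q2} | {q6} | {q5,q8} | {q1} | {q12} | {q4}.
The equivalence class containing q9 is {q9}, of size 1.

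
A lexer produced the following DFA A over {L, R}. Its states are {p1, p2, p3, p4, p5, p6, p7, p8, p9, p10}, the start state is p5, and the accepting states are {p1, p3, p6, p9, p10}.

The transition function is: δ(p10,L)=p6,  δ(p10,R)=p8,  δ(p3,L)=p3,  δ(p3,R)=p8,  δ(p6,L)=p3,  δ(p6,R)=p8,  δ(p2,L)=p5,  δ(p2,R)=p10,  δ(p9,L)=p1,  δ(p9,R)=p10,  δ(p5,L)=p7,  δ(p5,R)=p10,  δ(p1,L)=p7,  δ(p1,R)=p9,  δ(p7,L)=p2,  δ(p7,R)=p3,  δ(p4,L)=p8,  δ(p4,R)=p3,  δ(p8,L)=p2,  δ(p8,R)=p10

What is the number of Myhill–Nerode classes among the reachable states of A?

States {p1,p4,p9} cannot be reached from the start state, so discard them.
P0 = {p3,p6,p10} | {p2,p5,p7,p8}.
Stable partition: {p3,p6,p10} | {p2,p5,p7,p8} — 2 equivalence classes.

2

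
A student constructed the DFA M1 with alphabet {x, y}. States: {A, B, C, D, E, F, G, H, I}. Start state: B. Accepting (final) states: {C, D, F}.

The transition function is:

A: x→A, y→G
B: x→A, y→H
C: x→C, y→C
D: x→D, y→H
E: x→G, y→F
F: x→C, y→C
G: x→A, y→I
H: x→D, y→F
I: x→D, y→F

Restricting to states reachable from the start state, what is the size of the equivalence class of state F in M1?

First remove the unreachable states {E}; 8 states remain.
Initial partition by acceptance: {C,D,F} | {A,B,G,H,I}.
Split {C,D,F} by δ(·,y) → {C,F} and {D}.
On input x, block {A,B,G,H,I} splits into {A,B,G} and {H,I}.
On input y, block {A,B,G} splits into {B,G} and {A}.
The partition is now stable with 5 blocks: {C,F} | {B,G} | {D} | {H,I} | {A}.
State F belongs to the block {C,F}, which has 2 states.

2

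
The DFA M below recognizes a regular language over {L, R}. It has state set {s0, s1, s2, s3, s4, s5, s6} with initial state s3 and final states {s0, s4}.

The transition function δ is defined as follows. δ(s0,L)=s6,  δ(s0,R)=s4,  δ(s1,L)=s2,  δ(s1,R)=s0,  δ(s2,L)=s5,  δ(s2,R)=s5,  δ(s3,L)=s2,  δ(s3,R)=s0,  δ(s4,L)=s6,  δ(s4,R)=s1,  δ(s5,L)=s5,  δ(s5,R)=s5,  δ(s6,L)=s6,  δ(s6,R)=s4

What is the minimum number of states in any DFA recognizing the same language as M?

All states are reachable from the start state.
Start with accepting vs non-accepting: {s0,s4} | {s1,s2,s3,s5,s6}.
On input R, block {s0,s4} splits into {s0} and {s4}.
Split {s1,s2,s3,s5,s6} by δ(·,R) → {s1,s3} and {s2,s5} and {s6}.
The partition is now stable with 5 blocks: {s0} | {s1,s3} | {s4} | {s2,s5} | {s6}.

5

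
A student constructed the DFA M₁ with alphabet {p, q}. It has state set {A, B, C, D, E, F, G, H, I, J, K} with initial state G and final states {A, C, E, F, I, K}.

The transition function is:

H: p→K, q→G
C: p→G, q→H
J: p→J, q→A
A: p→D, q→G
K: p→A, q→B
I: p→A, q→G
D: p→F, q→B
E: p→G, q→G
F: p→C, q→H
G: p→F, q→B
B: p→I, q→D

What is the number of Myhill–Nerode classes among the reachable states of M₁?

3

States {E,J} cannot be reached from the start state, so discard them.
P0 = {A,C,F,I,K} | {B,D,G,H}.
Refine {A,C,F,I,K} on symbol p: members go to different blocks, giving {F,I,K} and {A,C}.
No further refinement is possible. Final partition (3 blocks): {F,I,K} | {B,D,G,H} | {A,C}.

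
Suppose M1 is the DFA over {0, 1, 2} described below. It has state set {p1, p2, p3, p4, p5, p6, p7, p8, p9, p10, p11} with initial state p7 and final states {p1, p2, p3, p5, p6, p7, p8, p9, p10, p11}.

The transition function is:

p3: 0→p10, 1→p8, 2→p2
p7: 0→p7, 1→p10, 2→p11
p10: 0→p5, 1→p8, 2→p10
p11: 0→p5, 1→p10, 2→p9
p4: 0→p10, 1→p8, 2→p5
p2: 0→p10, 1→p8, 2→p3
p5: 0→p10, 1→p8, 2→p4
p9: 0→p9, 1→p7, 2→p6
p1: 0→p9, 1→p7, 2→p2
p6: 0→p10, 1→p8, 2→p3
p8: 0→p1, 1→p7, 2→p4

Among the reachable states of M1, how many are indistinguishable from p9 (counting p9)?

Every state is reachable, so we keep all 11.
P0 = {p1,p2,p3,p5,p6,p7,p8,p9,p10,p11} | {p4}.
Split {p1,p2,p3,p5,p6,p7,p8,p9,p10,p11} by δ(·,2) → {p1,p2,p3,p6,p7,p9,p10,p11} and {p5,p8}.
On input 0, block {p1,p2,p3,p6,p7,p9,p10,p11} splits into {p1,p2,p3,p6,p7,p9} and {p10,p11}.
On input 0, block {p1,p2,p3,p6,p7,p9} splits into {p1,p7,p9} and {p2,p3,p6}.
Refine {p1,p7,p9} on symbol 1: members go to different blocks, giving {p1,p9} and {p7}.
Split {p5,p8} by δ(·,0) → {p5} and {p8}.
Split {p10,p11} by δ(·,1) → {p10} and {p11}.
The partition is now stable with 8 blocks: {p1,p9} | {p4} | {p5} | {p10} | {p2,p3,p6} | {p7} | {p8} | {p11}.
The equivalence class containing p9 is {p1,p9}, of size 2.

2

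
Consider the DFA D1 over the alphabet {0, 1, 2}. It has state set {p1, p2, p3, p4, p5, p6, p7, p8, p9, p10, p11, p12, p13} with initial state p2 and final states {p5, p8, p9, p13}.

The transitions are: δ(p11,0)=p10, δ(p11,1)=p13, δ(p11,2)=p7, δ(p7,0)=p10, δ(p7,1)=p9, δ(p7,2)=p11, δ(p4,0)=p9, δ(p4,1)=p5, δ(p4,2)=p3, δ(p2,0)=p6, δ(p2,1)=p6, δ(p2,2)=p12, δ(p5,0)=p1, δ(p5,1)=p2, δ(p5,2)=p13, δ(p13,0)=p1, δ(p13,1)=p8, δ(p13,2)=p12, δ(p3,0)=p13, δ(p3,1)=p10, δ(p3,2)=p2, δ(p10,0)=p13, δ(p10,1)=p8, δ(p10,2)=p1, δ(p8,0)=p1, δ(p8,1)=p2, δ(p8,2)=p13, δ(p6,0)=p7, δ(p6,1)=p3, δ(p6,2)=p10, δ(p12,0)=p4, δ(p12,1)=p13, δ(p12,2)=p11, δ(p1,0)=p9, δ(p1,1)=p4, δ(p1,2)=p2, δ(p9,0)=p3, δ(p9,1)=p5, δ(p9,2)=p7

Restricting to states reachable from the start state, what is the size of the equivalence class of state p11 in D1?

Every state is reachable, so we keep all 13.
Start with accepting vs non-accepting: {p5,p8,p9,p13} | {p1,p2,p3,p4,p6,p7,p10,p11,p12}.
Split {p5,p8,p9,p13} by δ(·,1) → {p5,p8} and {p9,p13}.
Split {p1,p2,p3,p4,p6,p7,p10,p11,p12} by δ(·,0) → {p2,p6,p7,p11,p12} and {p1,p3,p4,p10}.
Split {p2,p6,p7,p11,p12} by δ(·,0) → {p7,p11,p12} and {p2,p6}.
Refine {p1,p3,p4,p10} on symbol 1: members go to different blocks, giving {p1,p3} and {p4,p10}.
Split {p2,p6} by δ(·,0) → {p2} and {p6}.
Stable partition: {p5,p8} | {p7,p11,p12} | {p9,p13} | {p1,p3} | {p2} | {p4,p10} | {p6} — 7 equivalence classes.
The equivalence class containing p11 is {p7,p11,p12}, of size 3.

3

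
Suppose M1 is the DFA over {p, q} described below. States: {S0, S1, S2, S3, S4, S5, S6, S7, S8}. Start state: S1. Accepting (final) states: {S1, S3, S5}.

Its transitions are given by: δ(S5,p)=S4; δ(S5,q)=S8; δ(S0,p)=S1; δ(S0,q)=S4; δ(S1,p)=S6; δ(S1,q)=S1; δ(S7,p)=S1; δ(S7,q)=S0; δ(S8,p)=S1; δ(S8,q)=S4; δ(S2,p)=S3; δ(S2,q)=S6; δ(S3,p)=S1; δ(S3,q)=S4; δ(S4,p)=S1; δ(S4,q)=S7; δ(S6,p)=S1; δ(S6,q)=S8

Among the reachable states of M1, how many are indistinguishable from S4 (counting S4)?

5

States {S2,S3,S5} cannot be reached from the start state, so discard them.
Start with accepting vs non-accepting: {S1} | {S0,S4,S6,S7,S8}.
Stable partition: {S1} | {S0,S4,S6,S7,S8} — 2 equivalence classes.
The equivalence class containing S4 is {S0,S4,S6,S7,S8}, of size 5.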